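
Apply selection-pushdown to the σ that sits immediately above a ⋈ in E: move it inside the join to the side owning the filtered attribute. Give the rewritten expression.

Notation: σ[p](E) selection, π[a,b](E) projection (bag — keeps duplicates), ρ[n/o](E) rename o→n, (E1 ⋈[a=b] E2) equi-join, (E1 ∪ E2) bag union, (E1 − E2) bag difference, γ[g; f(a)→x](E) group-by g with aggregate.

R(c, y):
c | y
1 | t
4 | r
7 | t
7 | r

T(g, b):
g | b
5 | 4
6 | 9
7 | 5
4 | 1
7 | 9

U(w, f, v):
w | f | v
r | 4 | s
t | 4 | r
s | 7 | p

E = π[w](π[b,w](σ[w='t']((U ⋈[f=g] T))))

σ filters on w, owned by the left side.
E' = π[w](π[b,w]((σ[w='t'](U) ⋈[f=g] T)))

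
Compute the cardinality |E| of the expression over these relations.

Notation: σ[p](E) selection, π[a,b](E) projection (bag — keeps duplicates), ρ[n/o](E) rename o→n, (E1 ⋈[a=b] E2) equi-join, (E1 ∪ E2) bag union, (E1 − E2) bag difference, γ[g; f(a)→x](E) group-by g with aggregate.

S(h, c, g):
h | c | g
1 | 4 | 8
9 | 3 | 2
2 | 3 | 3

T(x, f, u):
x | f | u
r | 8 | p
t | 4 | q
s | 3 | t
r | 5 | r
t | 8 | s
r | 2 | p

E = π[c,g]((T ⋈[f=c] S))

Subexpression sizes:
  T → 6
  S → 3
  (T ⋈[f=c] S) → 3
  π[c,g]((T ⋈[f=c] S)) → 3

|E| = 3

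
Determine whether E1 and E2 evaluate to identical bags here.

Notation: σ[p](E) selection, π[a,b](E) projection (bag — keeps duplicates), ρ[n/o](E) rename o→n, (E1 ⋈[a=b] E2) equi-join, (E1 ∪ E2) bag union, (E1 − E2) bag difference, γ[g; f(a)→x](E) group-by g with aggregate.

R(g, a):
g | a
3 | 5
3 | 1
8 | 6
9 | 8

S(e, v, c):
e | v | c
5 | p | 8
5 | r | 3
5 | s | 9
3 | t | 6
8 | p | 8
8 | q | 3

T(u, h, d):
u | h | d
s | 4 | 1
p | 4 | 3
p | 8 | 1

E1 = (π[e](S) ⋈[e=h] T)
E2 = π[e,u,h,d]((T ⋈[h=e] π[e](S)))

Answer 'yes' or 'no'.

E1 row counts bottom-up:
  S → 6
  π[e](S) → 6
  T → 3
  (π[e](S) ⋈[e=h] T) → 2
E2 row counts bottom-up:
  T → 3
  S → 6
  π[e](S) → 6
  (T ⋈[h=e] π[e](S)) → 2
  π[e,u,h,d]((T ⋈[h=e] π[e](S))) → 2

E1 and E2 produce the same multiset:
e | u | h | d
8 | p | 8 | 1
8 | p | 8 | 1

yes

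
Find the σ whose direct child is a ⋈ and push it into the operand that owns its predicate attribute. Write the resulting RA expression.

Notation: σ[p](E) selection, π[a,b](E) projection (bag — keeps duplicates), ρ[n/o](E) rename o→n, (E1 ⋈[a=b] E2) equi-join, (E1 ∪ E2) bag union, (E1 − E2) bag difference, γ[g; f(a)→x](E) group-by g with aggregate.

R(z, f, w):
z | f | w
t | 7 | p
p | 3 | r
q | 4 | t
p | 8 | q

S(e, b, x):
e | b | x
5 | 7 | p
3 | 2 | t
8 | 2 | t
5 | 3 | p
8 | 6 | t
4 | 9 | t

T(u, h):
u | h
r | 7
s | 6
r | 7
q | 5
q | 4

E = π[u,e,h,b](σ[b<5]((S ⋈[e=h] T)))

σ filters on b, owned by the left side.
E' = π[u,e,h,b]((σ[b<5](S) ⋈[e=h] T))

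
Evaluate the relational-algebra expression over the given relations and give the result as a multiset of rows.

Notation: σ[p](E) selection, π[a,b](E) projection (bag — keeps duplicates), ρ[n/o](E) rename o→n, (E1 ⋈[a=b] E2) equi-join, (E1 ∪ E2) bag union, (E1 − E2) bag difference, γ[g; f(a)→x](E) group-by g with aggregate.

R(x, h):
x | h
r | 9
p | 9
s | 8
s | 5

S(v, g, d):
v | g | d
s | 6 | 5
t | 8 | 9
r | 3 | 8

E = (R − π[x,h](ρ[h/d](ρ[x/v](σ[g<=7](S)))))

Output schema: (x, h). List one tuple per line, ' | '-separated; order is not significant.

Subexpression sizes:
  R → 4
  S → 3
  σ[g<=7](S) → 2
  ρ[x/v](σ[g<=7](S)) → 2
  ρ[h/d](ρ[x/v](σ[g<=7](S))) → 2
  π[x,h](ρ[h/d](ρ[x/v](σ[g<=7](S)))) → 2
  (R − π[x,h](ρ[h/d](ρ[x/v](σ[g<=7](S))))) → 3

== RESULT ==
x | h
p | 9
r | 9
s | 8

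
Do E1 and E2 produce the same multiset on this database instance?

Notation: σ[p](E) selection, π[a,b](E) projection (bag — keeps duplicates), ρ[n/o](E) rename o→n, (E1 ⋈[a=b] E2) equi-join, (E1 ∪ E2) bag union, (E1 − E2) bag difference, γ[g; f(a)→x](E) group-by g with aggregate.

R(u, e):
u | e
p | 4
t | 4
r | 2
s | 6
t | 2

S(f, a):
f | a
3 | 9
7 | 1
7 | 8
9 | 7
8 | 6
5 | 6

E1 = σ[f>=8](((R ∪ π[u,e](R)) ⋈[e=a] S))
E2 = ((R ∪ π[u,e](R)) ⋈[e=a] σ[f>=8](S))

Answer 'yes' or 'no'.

E1 stepwise |·|:
  R → 5
  R → 5
  π[u,e](R) → 5
  (R ∪ π[u,e](R)) → 10
  S → 6
  ((R ∪ π[u,e](R)) ⋈[e=a] S) → 4
  σ[f>=8](((R ∪ π[u,e](R)) ⋈[e=a] S)) → 2
E2 stepwise |·|:
  R → 5
  R → 5
  π[u,e](R) → 5
  (R ∪ π[u,e](R)) → 10
  S → 6
  σ[f>=8](S) → 2
  ((R ∪ π[u,e](R)) ⋈[e=a] σ[f>=8](S)) → 2

E1 and E2 produce the same multiset:
u | e | f | a
s | 6 | 8 | 6
s | 6 | 8 | 6

yes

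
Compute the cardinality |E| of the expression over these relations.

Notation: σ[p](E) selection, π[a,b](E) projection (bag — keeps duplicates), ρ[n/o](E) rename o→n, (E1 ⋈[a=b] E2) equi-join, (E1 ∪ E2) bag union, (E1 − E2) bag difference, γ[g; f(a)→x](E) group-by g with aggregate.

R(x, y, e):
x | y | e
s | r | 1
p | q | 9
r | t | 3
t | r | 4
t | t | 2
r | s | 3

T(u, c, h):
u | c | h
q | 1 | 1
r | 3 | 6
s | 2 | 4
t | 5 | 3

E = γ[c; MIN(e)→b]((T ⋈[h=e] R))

Subexpression sizes:
  T → 4
  R → 6
  (T ⋈[h=e] R) → 4
  γ[c; MIN(e)→b]((T ⋈[h=e] R)) → 3

|E| = 3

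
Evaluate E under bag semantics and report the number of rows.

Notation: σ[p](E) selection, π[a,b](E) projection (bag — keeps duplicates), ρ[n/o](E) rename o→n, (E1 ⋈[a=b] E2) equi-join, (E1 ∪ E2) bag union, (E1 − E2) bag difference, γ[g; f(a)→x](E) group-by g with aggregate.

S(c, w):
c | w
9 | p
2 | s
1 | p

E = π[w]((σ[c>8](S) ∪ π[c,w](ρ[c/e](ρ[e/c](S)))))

Subexpression sizes:
  S → 3
  σ[c>8](S) → 1
  S → 3
  ρ[e/c](S) → 3
  ρ[c/e](ρ[e/c](S)) → 3
  π[c,w](ρ[c/e](ρ[e/c](S))) → 3
  (σ[c>8](S) ∪ π[c,w](ρ[c/e](ρ[e/c](S)))) → 4
  π[w]((σ[c>8](S) ∪ π[c,w](ρ[c/e](ρ[e/c](S))))) → 4

|E| = 4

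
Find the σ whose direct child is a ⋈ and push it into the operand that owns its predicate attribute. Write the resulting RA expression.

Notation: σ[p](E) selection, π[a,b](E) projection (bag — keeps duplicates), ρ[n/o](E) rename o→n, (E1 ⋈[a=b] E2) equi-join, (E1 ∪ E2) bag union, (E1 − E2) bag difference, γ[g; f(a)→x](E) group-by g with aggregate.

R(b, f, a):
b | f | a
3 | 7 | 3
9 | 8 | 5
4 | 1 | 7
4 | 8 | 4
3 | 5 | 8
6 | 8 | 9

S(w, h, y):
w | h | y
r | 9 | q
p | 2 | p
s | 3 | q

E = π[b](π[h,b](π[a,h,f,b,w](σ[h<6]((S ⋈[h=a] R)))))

σ filters on h, owned by the left side.
E' = π[b](π[h,b](π[a,h,f,b,w]((σ[h<6](S) ⋈[h=a] R))))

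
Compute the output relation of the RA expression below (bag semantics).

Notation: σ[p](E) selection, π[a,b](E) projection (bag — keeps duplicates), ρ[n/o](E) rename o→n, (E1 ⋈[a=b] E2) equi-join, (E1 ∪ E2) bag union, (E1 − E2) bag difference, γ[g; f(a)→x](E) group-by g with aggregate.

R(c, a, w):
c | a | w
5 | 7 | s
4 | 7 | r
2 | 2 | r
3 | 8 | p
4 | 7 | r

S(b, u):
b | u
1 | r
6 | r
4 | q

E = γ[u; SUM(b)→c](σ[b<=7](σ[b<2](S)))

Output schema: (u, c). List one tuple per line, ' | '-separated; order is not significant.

Row counts bottom-up:
  S → 3
  σ[b<2](S) → 1
  σ[b<=7](σ[b<2](S)) → 1
  γ[u; SUM(b)→c](σ[b<=7](σ[b<2](S))) → 1

== RESULT ==
u | c
r | 1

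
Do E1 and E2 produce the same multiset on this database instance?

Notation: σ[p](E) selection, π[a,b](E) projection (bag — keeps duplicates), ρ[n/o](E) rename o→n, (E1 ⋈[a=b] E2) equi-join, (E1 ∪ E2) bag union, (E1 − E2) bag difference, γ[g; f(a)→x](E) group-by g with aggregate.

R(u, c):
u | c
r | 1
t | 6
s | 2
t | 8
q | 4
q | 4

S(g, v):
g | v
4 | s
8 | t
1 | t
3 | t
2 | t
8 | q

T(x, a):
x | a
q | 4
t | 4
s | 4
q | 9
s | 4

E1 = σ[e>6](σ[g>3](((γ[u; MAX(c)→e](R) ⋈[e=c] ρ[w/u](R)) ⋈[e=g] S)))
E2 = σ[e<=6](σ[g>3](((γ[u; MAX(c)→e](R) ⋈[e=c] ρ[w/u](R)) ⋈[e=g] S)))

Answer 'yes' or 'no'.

E1 per-node cardinality:
  R → 6
  γ[u; MAX(c)→e](R) → 4
  R → 6
  ρ[w/u](R) → 6
  (γ[u; MAX(c)→e](R) ⋈[e=c] ρ[w/u](R)) → 5
  S → 6
  ((γ[u; MAX(c)→e](R) ⋈[e=c] ρ[w/u](R)) ⋈[e=g] S) → 6
  σ[g>3](((γ[u; MAX(c)→e](R) ⋈[e=c] ρ[w/u](R)) ⋈[e=g] S)) → 4
  σ[e>6](σ[g>3](((γ[u; MAX(c)→e](R) ⋈[e=c] ρ[w/u](R)) ⋈[e=g] S))) → 2
E2 per-node cardinality:
  R → 6
  γ[u; MAX(c)→e](R) → 4
  R → 6
  ρ[w/u](R) → 6
  (γ[u; MAX(c)→e](R) ⋈[e=c] ρ[w/u](R)) → 5
  S → 6
  ((γ[u; MAX(c)→e](R) ⋈[e=c] ρ[w/u](R)) ⋈[e=g] S) → 6
  σ[g>3](((γ[u; MAX(c)→e](R) ⋈[e=c] ρ[w/u](R)) ⋈[e=g] S)) → 4
  σ[e<=6](σ[g>3](((γ[u; MAX(c)→e](R) ⋈[e=c] ρ[w/u](R)) ⋈[e=g] S))) → 2

E1 result:
u | e | w | c | g | v
t | 8 | t | 8 | 8 | q
t | 8 | t | 8 | 8 | t
E2 result:
u | e | w | c | g | v
q | 4 | q | 4 | 4 | s
q | 4 | q | 4 | 4 | s
Witness: ('q', 4, 'q', 4, 4, 's') appears 0× in E1 but 2× in E2.

no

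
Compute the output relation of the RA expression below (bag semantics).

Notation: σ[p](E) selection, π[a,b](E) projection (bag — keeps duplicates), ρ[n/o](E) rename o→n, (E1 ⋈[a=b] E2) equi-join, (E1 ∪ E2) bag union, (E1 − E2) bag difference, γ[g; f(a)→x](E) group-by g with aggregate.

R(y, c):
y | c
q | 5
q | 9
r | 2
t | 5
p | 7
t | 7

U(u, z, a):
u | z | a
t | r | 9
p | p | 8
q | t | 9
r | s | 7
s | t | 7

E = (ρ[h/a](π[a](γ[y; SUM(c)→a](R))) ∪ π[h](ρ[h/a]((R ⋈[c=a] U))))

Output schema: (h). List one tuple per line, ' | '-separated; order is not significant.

Row counts bottom-up:
  R → 6
  γ[y; SUM(c)→a](R) → 4
  π[a](γ[y; SUM(c)→a](R)) → 4
  ρ[h/a](π[a](γ[y; SUM(c)→a](R))) → 4
  R → 6
  U → 5
  (R ⋈[c=a] U) → 6
  ρ[h/a]((R ⋈[c=a] U)) → 6
  π[h](ρ[h/a]((R ⋈[c=a] U))) → 6
  (ρ[h/a](π[a](γ[y; SUM(c)→a](R))) ∪ π[h](ρ[h/a]((R ⋈[c=a] U)))) → 10

== RESULT ==
h
2
7
7
7
7
7
9
9
12
14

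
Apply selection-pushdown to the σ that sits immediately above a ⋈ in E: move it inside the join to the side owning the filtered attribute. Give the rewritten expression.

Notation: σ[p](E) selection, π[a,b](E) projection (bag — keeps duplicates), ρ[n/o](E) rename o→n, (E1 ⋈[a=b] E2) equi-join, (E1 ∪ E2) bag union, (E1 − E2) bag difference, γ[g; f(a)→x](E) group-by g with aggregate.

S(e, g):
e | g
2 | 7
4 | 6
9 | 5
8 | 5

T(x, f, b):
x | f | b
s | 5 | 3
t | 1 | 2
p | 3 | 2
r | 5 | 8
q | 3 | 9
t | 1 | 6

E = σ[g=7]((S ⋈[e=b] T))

σ filters on g, owned by the left side.
E' = (σ[g=7](S) ⋈[e=b] T)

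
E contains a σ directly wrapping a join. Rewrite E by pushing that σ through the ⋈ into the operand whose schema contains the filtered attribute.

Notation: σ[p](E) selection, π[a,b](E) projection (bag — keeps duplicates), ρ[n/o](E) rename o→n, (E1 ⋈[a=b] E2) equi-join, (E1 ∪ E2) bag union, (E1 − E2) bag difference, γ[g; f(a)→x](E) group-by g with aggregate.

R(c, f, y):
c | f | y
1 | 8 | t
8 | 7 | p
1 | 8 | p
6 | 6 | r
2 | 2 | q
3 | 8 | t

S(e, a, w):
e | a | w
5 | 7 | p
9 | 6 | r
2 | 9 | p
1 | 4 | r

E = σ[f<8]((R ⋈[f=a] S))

σ filters on f, owned by the left side.
E' = (σ[f<8](R) ⋈[f=a] S)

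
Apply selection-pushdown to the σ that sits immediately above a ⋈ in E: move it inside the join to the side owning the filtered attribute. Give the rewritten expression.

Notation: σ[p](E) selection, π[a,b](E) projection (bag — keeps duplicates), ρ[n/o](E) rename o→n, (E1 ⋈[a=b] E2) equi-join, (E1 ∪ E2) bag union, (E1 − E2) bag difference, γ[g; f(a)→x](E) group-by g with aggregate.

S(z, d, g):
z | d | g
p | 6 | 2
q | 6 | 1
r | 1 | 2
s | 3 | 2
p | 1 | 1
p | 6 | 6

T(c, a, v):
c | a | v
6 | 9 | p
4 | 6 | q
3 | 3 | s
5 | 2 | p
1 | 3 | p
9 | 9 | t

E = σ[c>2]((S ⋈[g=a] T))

σ filters on c, owned by the right side.
E' = (S ⋈[g=a] σ[c>2](T))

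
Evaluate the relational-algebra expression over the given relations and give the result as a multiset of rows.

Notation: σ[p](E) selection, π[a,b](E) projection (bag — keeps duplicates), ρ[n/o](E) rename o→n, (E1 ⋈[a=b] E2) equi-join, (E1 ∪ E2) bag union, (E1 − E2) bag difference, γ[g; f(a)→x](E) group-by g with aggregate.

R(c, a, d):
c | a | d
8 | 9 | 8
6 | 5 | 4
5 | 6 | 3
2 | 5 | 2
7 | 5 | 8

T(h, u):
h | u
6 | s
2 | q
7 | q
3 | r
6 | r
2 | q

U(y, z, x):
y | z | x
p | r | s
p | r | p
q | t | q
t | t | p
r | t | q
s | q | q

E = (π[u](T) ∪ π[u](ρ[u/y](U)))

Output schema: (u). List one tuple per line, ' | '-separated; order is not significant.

Subexpression sizes:
  T → 6
  π[u](T) → 6
  U → 6
  ρ[u/y](U) → 6
  π[u](ρ[u/y](U)) → 6
  (π[u](T) ∪ π[u](ρ[u/y](U))) → 12

== RESULT ==
u
p
p
q
q
q
q
r
r
r
s
s
t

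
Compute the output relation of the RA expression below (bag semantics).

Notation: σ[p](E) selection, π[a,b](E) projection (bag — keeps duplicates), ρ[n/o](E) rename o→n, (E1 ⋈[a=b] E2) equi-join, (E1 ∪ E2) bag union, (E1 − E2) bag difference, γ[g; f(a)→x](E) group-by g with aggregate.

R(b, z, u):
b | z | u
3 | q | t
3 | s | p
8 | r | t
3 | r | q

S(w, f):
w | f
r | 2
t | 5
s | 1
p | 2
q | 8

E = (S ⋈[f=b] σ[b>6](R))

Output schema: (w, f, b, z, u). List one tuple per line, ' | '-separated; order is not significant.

Per-node cardinality:
  S → 5
  R → 4
  σ[b>6](R) → 1
  (S ⋈[f=b] σ[b>6](R)) → 1

== RESULT ==
w | f | b | z | u
q | 8 | 8 | r | t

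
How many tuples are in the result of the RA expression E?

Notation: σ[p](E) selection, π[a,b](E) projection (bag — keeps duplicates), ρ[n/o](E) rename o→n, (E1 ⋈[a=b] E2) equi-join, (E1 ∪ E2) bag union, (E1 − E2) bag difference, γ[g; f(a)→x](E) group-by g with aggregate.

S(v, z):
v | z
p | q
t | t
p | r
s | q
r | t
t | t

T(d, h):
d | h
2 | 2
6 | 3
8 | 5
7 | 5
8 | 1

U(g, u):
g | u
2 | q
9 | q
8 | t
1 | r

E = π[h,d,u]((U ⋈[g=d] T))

Per-node cardinality:
  U → 4
  T → 5
  (U ⋈[g=d] T) → 3
  π[h,d,u]((U ⋈[g=d] T)) → 3

|E| = 3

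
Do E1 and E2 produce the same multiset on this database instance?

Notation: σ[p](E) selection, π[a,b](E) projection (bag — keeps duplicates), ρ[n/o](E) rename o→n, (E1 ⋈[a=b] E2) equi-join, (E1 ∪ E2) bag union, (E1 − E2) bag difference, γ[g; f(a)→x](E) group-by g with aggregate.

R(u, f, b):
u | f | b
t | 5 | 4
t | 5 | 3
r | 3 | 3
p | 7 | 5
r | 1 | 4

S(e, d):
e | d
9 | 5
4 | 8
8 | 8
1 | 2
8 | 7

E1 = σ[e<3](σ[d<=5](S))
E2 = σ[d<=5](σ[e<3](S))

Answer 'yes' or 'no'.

E1 stepwise |·|:
  S → 5
  σ[d<=5](S) → 2
  σ[e<3](σ[d<=5](S)) → 1
E2 stepwise |·|:
  S → 5
  σ[e<3](S) → 1
  σ[d<=5](σ[e<3](S)) → 1

E1 and E2 produce the same multiset:
e | d
1 | 2

yes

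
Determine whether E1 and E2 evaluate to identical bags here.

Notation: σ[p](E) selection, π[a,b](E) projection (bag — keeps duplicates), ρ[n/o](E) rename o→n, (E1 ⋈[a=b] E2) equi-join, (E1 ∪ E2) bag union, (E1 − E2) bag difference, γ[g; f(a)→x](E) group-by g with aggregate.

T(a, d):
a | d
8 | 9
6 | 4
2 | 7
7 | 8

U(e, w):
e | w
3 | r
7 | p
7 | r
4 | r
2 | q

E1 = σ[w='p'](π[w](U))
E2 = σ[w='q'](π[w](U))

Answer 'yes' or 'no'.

E1 per-node cardinality:
  U → 5
  π[w](U) → 5
  σ[w='p'](π[w](U)) → 1
E2 per-node cardinality:
  U → 5
  π[w](U) → 5
  σ[w='q'](π[w](U)) → 1

E1 result:
w
p
E2 result:
w
q
Witness: ('p',) appears 1× in E1 but 0× in E2.

no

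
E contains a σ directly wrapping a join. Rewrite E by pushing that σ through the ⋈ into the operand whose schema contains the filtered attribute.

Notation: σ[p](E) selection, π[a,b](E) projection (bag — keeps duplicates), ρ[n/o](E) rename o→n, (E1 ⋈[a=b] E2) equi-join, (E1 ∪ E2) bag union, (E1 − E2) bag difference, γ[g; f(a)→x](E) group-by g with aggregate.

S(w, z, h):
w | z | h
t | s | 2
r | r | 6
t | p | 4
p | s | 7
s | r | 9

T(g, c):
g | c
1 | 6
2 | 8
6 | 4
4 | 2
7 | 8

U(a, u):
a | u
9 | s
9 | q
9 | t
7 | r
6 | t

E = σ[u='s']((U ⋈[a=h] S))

σ filters on u, owned by the left side.
E' = (σ[u='s'](U) ⋈[a=h] S)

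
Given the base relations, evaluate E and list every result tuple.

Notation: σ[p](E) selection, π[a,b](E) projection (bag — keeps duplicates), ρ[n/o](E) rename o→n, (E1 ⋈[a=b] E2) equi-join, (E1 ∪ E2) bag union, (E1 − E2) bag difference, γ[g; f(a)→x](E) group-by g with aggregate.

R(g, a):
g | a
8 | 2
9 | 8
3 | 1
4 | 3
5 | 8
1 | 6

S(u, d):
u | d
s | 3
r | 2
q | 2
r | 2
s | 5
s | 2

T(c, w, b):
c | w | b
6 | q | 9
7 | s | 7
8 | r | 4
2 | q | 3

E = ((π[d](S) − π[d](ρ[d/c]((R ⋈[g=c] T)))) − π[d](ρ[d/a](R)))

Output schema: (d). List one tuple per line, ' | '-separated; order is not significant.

Per-node cardinality:
  S → 6
  π[d](S) → 6
  R → 6
  T → 4
  (R ⋈[g=c] T) → 1
  ρ[d/c]((R ⋈[g=c] T)) → 1
  π[d](ρ[d/c]((R ⋈[g=c] T))) → 1
  (π[d](S) − π[d](ρ[d/c]((R ⋈[g=c] T)))) → 6
  R → 6
  ρ[d/a](R) → 6
  π[d](ρ[d/a](R)) → 6
  ((π[d](S) − π[d](ρ[d/c]((R ⋈[g=c] T)))) − π[d](ρ[d/a](R))) → 4

== RESULT ==
d
2
2
2
5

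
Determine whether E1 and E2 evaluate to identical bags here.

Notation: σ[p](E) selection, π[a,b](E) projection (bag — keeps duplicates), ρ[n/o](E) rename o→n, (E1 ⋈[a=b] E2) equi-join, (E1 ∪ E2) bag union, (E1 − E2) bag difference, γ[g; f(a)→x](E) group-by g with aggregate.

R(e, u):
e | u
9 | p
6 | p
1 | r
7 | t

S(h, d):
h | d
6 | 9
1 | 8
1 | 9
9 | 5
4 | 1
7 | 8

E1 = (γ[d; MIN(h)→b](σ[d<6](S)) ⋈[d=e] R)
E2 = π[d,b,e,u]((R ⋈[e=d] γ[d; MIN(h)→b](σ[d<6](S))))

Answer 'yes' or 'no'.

E1 stepwise |·|:
  S → 6
  σ[d<6](S) → 2
  γ[d; MIN(h)→b](σ[d<6](S)) → 2
  R → 4
  (γ[d; MIN(h)→b](σ[d<6](S)) ⋈[d=e] R) → 1
E2 stepwise |·|:
  R → 4
  S → 6
  σ[d<6](S) → 2
  γ[d; MIN(h)→b](σ[d<6](S)) → 2
  (R ⋈[e=d] γ[d; MIN(h)→b](σ[d<6](S))) → 1
  π[d,b,e,u]((R ⋈[e=d] γ[d; MIN(h)→b](σ[d<6](S)))) → 1

E1 and E2 produce the same multiset:
d | b | e | u
1 | 4 | 1 | r

yes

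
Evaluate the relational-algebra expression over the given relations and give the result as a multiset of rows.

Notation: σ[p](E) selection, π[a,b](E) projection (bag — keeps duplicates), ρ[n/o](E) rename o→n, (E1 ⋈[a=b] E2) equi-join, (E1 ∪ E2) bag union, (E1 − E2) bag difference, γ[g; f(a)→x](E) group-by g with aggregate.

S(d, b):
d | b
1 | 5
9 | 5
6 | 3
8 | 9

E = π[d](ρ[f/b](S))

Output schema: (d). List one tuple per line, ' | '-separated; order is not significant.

Per-node cardinality:
  S → 4
  ρ[f/b](S) → 4
  π[d](ρ[f/b](S)) → 4

== RESULT ==
d
1
6
8
9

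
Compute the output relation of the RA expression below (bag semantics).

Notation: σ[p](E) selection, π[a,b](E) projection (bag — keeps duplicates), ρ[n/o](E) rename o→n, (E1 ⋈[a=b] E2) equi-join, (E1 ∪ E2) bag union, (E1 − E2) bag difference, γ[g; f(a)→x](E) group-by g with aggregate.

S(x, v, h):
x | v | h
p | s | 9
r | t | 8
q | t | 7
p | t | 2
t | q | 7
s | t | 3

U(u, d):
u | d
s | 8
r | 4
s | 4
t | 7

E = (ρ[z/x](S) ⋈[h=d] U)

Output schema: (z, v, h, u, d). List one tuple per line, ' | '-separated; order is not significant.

Stepwise |·|:
  S → 6
  ρ[z/x](S) → 6
  U → 4
  (ρ[z/x](S) ⋈[h=d] U) → 3

== RESULT ==
z | v | h | u | d
q | t | 7 | t | 7
r | t | 8 | s | 8
t | q | 7 | t | 7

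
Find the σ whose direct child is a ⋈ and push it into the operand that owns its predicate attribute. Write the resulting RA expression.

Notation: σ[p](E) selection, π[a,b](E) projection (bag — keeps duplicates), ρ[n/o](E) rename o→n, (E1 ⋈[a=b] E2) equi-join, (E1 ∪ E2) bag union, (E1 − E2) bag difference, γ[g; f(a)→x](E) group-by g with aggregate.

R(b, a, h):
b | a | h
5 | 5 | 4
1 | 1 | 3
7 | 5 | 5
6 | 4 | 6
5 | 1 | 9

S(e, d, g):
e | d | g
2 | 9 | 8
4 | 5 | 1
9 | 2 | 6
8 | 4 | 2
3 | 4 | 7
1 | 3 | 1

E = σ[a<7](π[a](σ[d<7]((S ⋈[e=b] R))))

σ filters on d, owned by the left side.
E' = σ[a<7](π[a]((σ[d<7](S) ⋈[e=b] R)))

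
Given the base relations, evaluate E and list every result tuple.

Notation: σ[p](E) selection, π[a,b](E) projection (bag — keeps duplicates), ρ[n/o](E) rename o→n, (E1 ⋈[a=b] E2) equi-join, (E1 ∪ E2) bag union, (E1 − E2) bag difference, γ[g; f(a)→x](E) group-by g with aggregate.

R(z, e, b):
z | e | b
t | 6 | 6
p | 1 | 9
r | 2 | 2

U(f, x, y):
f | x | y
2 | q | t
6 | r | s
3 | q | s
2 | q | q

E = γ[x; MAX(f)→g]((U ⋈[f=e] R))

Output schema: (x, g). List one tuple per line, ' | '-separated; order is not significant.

Row counts bottom-up:
  U → 4
  R → 3
  (U ⋈[f=e] R) → 3
  γ[x; MAX(f)→g]((U ⋈[f=e] R)) → 2

== RESULT ==
x | g
q | 2
r | 6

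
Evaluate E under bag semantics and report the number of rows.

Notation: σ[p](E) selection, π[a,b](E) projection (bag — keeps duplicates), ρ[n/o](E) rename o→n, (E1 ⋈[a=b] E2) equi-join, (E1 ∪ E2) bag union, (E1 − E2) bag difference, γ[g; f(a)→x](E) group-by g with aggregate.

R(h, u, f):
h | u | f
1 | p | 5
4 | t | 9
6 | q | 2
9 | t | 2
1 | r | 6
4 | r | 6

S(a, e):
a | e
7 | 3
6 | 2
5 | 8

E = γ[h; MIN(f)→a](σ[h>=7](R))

Subexpression sizes:
  R → 6
  σ[h>=7](R) → 1
  γ[h; MIN(f)→a](σ[h>=7](R)) → 1

|E| = 1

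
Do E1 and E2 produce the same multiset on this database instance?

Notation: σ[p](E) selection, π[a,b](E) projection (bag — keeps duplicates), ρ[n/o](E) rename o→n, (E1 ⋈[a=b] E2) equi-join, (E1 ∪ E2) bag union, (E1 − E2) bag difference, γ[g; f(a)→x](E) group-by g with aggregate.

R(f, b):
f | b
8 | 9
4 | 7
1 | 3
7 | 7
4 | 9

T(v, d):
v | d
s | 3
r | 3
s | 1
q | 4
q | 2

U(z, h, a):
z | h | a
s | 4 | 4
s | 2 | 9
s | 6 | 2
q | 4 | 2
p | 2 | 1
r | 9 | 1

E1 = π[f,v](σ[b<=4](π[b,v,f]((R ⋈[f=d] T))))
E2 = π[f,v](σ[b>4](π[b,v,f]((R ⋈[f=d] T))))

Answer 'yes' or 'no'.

E1 stepwise |·|:
  R → 5
  T → 5
  (R ⋈[f=d] T) → 3
  π[b,v,f]((R ⋈[f=d] T)) → 3
  σ[b<=4](π[b,v,f]((R ⋈[f=d] T))) → 1
  π[f,v](σ[b<=4](π[b,v,f]((R ⋈[f=d] T)))) → 1
E2 stepwise |·|:
  R → 5
  T → 5
  (R ⋈[f=d] T) → 3
  π[b,v,f]((R ⋈[f=d] T)) → 3
  σ[b>4](π[b,v,f]((R ⋈[f=d] T))) → 2
  π[f,v](σ[b>4](π[b,v,f]((R ⋈[f=d] T)))) → 2

E1 result:
f | v
1 | s
E2 result:
f | v
4 | q
4 | q
Witness: (4, 'q') appears 0× in E1 but 2× in E2.

no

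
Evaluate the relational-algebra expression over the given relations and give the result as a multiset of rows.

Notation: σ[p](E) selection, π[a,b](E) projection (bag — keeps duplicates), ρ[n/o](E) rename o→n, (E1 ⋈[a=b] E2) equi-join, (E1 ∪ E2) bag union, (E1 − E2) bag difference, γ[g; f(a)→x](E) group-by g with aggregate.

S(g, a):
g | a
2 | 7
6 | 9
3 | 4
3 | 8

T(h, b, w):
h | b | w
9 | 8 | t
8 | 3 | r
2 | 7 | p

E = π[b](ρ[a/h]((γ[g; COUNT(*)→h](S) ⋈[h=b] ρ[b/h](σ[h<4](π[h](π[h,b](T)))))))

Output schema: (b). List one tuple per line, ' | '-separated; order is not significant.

Row counts bottom-up:
  S → 4
  γ[g; COUNT(*)→h](S) → 3
  T → 3
  π[h,b](T) → 3
  π[h](π[h,b](T)) → 3
  σ[h<4](π[h](π[h,b](T))) → 1
  ρ[b/h](σ[h<4](π[h](π[h,b](T)))) → 1
  (γ[g; COUNT(*)→h](S) ⋈[h=b] ρ[b/h](σ[h<4](π[h](π[h,b](T))))) → 1
  ρ[a/h]((γ[g; COUNT(*)→h](S) ⋈[h=b] ρ[b/h](σ[h<4](π[h](π[h,b](T)))))) → 1
  π[b](ρ[a/h]((γ[g; COUNT(*)→h](S) ⋈[h=b] ρ[b/h](σ[h<4](π[h](π[h,b](T))))))) → 1

== RESULT ==
b
2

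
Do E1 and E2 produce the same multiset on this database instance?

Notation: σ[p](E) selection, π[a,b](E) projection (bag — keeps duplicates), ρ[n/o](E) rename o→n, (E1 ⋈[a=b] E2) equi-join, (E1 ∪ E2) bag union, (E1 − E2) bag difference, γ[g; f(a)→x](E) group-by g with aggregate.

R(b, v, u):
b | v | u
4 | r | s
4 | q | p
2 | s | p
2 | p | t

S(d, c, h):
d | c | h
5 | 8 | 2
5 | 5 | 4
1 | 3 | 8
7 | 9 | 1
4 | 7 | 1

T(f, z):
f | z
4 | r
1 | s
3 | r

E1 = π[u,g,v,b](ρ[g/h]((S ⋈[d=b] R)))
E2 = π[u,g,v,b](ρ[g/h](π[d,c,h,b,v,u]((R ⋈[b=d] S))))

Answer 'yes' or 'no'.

E1 per-node cardinality:
  S → 5
  R → 4
  (S ⋈[d=b] R) → 2
  ρ[g/h]((S ⋈[d=b] R)) → 2
  π[u,g,v,b](ρ[g/h]((S ⋈[d=b] R))) → 2
E2 per-node cardinality:
  R → 4
  S → 5
  (R ⋈[b=d] S) → 2
  π[d,c,h,b,v,u]((R ⋈[b=d] S)) → 2
  ρ[g/h](π[d,c,h,b,v,u]((R ⋈[b=d] S))) → 2
  π[u,g,v,b](ρ[g/h](π[d,c,h,b,v,u]((R ⋈[b=d] S)))) → 2

E1 and E2 produce the same multiset:
u | g | v | b
p | 1 | q | 4
s | 1 | r | 4

yes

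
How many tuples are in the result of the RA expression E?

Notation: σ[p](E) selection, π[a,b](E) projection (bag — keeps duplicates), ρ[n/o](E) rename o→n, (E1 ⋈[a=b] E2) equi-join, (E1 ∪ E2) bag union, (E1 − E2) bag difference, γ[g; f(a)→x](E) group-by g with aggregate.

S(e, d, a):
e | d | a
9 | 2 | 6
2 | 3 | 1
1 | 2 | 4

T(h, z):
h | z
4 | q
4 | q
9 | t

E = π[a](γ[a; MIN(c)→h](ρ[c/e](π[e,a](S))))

Row counts bottom-up:
  S → 3
  π[e,a](S) → 3
  ρ[c/e](π[e,a](S)) → 3
  γ[a; MIN(c)→h](ρ[c/e](π[e,a](S))) → 3
  π[a](γ[a; MIN(c)→h](ρ[c/e](π[e,a](S)))) → 3

|E| = 3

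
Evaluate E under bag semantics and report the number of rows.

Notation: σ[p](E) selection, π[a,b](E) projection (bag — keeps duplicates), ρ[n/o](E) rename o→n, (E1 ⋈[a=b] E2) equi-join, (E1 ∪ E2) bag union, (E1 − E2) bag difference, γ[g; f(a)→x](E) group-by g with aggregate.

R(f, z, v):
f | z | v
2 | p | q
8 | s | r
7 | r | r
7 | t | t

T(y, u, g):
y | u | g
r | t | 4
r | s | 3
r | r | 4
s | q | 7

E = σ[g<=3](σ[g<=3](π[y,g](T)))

Stepwise |·|:
  T → 4
  π[y,g](T) → 4
  σ[g<=3](π[y,g](T)) → 1
  σ[g<=3](σ[g<=3](π[y,g](T))) → 1

|E| = 1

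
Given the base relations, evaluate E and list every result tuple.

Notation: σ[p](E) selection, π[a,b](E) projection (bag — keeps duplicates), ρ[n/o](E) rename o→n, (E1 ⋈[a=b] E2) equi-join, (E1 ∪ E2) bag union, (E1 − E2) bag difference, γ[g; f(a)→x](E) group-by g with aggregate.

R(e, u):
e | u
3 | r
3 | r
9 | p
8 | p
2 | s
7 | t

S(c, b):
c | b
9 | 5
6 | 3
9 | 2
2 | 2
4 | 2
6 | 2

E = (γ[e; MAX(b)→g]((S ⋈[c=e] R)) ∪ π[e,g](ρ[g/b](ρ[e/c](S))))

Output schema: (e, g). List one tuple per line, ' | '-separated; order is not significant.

Row counts bottom-up:
  S → 6
  R → 6
  (S ⋈[c=e] R) → 3
  γ[e; MAX(b)→g]((S ⋈[c=e] R)) → 2
  S → 6
  ρ[e/c](S) → 6
  ρ[g/b](ρ[e/c](S)) → 6
  π[e,g](ρ[g/b](ρ[e/c](S))) → 6
  (γ[e; MAX(b)→g]((S ⋈[c=e] R)) ∪ π[e,g](ρ[g/b](ρ[e/c](S)))) → 8

== RESULT ==
e | g
2 | 2
2 | 2
4 | 2
6 | 2
6 | 3
9 | 2
9 | 5
9 | 5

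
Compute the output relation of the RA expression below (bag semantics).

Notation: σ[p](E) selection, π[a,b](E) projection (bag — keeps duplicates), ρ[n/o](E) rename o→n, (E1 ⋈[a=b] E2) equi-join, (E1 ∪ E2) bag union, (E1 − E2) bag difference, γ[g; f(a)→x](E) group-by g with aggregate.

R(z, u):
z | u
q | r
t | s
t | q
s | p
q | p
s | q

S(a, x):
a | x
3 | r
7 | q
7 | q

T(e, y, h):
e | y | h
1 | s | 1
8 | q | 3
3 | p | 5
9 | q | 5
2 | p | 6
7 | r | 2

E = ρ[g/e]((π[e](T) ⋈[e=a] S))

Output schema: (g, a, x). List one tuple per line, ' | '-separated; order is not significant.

Per-node cardinality:
  T → 6
  π[e](T) → 6
  S → 3
  (π[e](T) ⋈[e=a] S) → 3
  ρ[g/e]((π[e](T) ⋈[e=a] S)) → 3

== RESULT ==
g | a | x
3 | 3 | r
7 | 7 | q
7 | 7 | q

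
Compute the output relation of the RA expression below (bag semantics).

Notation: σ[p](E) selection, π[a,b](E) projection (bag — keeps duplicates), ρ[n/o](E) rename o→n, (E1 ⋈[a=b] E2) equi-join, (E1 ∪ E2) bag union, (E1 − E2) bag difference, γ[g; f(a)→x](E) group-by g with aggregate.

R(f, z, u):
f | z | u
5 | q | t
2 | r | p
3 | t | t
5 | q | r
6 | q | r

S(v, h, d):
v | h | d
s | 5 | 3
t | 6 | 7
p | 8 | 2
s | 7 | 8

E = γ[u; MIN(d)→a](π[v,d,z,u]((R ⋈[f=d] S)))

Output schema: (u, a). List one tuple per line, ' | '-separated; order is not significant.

Subexpression sizes:
  R → 5
  S → 4
  (R ⋈[f=d] S) → 2
  π[v,d,z,u]((R ⋈[f=d] S)) → 2
  γ[u; MIN(d)→a](π[v,d,z,u]((R ⋈[f=d] S))) → 2

== RESULT ==
u | a
p | 2
t | 3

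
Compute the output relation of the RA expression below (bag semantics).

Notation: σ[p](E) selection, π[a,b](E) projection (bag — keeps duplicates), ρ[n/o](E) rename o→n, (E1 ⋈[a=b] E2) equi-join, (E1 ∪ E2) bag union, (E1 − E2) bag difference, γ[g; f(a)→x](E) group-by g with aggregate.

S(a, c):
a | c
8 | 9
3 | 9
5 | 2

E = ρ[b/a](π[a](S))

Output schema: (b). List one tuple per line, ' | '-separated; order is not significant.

Stepwise |·|:
  S → 3
  π[a](S) → 3
  ρ[b/a](π[a](S)) → 3

== RESULT ==
b
3
5
8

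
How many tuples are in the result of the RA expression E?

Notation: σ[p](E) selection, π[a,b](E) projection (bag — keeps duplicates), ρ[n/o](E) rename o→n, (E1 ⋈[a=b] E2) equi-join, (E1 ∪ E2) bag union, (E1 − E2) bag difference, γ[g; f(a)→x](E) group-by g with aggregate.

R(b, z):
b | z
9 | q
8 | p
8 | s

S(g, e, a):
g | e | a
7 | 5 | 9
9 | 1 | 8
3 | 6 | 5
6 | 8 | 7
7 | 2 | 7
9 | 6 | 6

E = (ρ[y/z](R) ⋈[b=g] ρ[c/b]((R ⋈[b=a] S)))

Subexpression sizes:
  R → 3
  ρ[y/z](R) → 3
  R → 3
  S → 6
  (R ⋈[b=a] S) → 3
  ρ[c/b]((R ⋈[b=a] S)) → 3
  (ρ[y/z](R) ⋈[b=g] ρ[c/b]((R ⋈[b=a] S))) → 2

|E| = 2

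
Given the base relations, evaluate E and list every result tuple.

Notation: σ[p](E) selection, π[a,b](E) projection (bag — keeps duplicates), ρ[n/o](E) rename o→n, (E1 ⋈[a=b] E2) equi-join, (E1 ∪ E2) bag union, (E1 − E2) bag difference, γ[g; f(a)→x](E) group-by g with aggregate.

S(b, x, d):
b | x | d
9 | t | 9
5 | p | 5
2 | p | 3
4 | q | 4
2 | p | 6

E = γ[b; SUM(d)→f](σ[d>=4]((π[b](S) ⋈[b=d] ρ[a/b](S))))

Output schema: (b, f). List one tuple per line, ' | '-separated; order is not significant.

Stepwise |·|:
  S → 5
  π[b](S) → 5
  S → 5
  ρ[a/b](S) → 5
  (π[b](S) ⋈[b=d] ρ[a/b](S)) → 3
  σ[d>=4]((π[b](S) ⋈[b=d] ρ[a/b](S))) → 3
  γ[b; SUM(d)→f](σ[d>=4]((π[b](S) ⋈[b=d] ρ[a/b](S)))) → 3

== RESULT ==
b | f
4 | 4
5 | 5
9 | 9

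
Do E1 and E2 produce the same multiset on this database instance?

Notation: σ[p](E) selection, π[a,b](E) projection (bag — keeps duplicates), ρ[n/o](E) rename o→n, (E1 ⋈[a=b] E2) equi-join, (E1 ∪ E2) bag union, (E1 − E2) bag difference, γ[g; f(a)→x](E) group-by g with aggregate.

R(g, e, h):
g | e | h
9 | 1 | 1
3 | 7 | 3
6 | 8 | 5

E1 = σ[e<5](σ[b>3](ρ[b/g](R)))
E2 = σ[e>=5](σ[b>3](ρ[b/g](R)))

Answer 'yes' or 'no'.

E1 per-node cardinality:
  R → 3
  ρ[b/g](R) → 3
  σ[b>3](ρ[b/g](R)) → 2
  σ[e<5](σ[b>3](ρ[b/g](R))) → 1
E2 per-node cardinality:
  R → 3
  ρ[b/g](R) → 3
  σ[b>3](ρ[b/g](R)) → 2
  σ[e>=5](σ[b>3](ρ[b/g](R))) → 1

E1 result:
b | e | h
9 | 1 | 1
E2 result:
b | e | h
6 | 8 | 5
Witness: (9, 1, 1) appears 1× in E1 but 0× in E2.

no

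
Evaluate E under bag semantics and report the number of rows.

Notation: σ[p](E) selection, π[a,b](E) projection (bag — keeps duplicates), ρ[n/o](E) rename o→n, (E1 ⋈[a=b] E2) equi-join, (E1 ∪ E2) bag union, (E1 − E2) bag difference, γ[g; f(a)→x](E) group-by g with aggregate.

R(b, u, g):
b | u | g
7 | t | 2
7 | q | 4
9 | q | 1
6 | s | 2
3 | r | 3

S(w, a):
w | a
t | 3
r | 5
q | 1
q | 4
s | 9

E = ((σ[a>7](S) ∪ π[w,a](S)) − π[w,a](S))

Row counts bottom-up:
  S → 5
  σ[a>7](S) → 1
  S → 5
  π[w,a](S) → 5
  (σ[a>7](S) ∪ π[w,a](S)) → 6
  S → 5
  π[w,a](S) → 5
  ((σ[a>7](S) ∪ π[w,a](S)) − π[w,a](S)) → 1

|E| = 1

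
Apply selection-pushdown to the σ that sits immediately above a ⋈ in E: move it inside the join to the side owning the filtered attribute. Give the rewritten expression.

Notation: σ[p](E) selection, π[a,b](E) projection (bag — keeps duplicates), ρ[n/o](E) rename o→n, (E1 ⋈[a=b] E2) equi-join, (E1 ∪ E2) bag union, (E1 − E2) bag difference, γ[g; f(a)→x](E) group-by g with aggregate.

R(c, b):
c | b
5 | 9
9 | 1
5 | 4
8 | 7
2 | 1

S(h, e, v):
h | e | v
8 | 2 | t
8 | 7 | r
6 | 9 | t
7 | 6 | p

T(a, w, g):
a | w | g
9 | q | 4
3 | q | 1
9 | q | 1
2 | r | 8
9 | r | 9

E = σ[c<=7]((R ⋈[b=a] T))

σ filters on c, owned by the left side.
E' = (σ[c<=7](R) ⋈[b=a] T)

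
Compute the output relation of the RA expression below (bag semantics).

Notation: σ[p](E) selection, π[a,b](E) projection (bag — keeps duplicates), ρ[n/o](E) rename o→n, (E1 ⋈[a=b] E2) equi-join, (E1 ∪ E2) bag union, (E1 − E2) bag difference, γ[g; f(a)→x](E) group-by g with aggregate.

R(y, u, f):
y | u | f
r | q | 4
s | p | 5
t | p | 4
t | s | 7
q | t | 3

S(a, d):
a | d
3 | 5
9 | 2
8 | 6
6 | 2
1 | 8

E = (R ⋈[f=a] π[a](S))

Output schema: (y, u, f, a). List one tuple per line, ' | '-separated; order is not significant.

Per-node cardinality:
  R → 5
  S → 5
  π[a](S) → 5
  (R ⋈[f=a] π[a](S)) → 1

== RESULT ==
y | u | f | a
q | t | 3 | 3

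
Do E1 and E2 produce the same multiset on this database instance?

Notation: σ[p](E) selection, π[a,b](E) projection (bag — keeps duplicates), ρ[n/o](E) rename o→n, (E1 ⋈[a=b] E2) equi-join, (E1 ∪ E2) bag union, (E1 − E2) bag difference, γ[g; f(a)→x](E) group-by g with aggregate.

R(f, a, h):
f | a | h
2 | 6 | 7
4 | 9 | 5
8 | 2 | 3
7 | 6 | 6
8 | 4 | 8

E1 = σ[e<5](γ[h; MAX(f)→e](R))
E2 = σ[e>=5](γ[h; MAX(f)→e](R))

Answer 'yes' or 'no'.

E1 per-node cardinality:
  R → 5
  γ[h; MAX(f)→e](R) → 5
  σ[e<5](γ[h; MAX(f)→e](R)) → 2
E2 per-node cardinality:
  R → 5
  γ[h; MAX(f)→e](R) → 5
  σ[e>=5](γ[h; MAX(f)→e](R)) → 3

E1 result:
h | e
5 | 4
7 | 2
E2 result:
h | e
3 | 8
6 | 7
8 | 8
Witness: (8, 8) appears 0× in E1 but 1× in E2.

no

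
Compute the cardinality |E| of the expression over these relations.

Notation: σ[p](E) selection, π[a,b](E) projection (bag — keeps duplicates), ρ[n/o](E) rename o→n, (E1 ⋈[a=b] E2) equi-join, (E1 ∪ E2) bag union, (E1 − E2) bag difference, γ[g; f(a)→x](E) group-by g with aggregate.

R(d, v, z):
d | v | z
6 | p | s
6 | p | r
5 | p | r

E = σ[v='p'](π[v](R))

Per-node cardinality:
  R → 3
  π[v](R) → 3
  σ[v='p'](π[v](R)) → 3

|E| = 3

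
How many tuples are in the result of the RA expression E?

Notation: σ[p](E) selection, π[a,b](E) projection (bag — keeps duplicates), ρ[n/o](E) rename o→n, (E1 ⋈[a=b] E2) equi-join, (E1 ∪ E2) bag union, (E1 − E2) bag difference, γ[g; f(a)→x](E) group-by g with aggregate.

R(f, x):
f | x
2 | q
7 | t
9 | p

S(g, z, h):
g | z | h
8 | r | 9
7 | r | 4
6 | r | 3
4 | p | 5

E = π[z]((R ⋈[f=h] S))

Subexpression sizes:
  R → 3
  S → 4
  (R ⋈[f=h] S) → 1
  π[z]((R ⋈[f=h] S)) → 1

|E| = 1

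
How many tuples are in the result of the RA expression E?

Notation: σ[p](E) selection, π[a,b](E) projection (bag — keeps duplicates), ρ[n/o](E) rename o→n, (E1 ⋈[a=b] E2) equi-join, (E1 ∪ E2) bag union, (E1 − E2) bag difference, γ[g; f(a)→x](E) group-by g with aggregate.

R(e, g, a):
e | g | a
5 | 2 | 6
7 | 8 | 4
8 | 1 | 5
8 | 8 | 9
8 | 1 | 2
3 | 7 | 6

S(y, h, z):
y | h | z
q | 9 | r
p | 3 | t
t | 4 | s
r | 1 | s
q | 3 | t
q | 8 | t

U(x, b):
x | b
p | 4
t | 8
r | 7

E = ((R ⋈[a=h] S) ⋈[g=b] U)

Subexpression sizes:
  R → 6
  S → 6
  (R ⋈[a=h] S) → 2
  U → 3
  ((R ⋈[a=h] S) ⋈[g=b] U) → 2

|E| = 2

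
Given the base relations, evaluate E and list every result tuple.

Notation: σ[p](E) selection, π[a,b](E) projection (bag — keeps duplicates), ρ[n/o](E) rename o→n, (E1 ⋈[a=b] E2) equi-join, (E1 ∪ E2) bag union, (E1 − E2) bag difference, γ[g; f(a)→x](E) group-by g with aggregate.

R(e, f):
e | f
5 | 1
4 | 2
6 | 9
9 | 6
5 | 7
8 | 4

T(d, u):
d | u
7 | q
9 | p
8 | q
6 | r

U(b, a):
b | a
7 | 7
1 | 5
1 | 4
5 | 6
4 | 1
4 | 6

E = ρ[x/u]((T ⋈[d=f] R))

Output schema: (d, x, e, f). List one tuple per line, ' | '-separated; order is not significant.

Stepwise |·|:
  T → 4
  R → 6
  (T ⋈[d=f] R) → 3
  ρ[x/u]((T ⋈[d=f] R)) → 3

== RESULT ==
d | x | e | f
6 | r | 9 | 6
7 | q | 5 | 7
9 | p | 6 | 9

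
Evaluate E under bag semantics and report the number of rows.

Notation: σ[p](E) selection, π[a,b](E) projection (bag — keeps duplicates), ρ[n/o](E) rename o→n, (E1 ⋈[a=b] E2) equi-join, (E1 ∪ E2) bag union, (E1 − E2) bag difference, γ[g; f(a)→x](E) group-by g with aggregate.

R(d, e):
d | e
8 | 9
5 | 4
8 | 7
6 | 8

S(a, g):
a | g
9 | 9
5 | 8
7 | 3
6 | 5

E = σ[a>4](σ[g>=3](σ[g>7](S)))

Subexpression sizes:
  S → 4
  σ[g>7](S) → 2
  σ[g>=3](σ[g>7](S)) → 2
  σ[a>4](σ[g>=3](σ[g>7](S))) → 2

|E| = 2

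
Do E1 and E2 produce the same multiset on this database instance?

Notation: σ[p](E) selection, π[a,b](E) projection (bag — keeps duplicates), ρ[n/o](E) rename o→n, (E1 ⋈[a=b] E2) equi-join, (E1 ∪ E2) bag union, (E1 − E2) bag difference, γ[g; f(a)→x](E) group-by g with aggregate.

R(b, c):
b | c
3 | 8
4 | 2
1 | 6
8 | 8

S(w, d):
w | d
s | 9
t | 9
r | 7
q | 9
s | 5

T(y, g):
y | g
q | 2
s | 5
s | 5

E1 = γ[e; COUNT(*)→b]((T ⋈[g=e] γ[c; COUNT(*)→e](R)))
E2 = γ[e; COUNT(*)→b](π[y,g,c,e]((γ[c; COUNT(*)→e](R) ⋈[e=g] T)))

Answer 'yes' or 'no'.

E1 stepwise |·|:
  T → 3
  R → 4
  γ[c; COUNT(*)→e](R) → 3
  (T ⋈[g=e] γ[c; COUNT(*)→e](R)) → 1
  γ[e; COUNT(*)→b]((T ⋈[g=e] γ[c; COUNT(*)→e](R))) → 1
E2 stepwise |·|:
  R → 4
  γ[c; COUNT(*)→e](R) → 3
  T → 3
  (γ[c; COUNT(*)→e](R) ⋈[e=g] T) → 1
  π[y,g,c,e]((γ[c; COUNT(*)→e](R) ⋈[e=g] T)) → 1
  γ[e; COUNT(*)→b](π[y,g,c,e]((γ[c; COUNT(*)→e](R) ⋈[e=g] T))) → 1

E1 and E2 produce the same multiset:
e | b
2 | 1

yes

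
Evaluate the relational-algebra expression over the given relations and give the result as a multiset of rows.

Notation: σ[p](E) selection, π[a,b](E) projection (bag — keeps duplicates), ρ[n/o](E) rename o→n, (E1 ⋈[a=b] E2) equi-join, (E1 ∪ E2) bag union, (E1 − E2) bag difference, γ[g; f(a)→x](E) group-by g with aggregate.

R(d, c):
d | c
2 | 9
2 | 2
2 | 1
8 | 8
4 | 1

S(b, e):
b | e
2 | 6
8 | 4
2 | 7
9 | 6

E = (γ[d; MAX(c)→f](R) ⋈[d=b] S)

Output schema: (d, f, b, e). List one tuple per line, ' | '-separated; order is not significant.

Per-node cardinality:
  R → 5
  γ[d; MAX(c)→f](R) → 3
  S → 4
  (γ[d; MAX(c)→f](R) ⋈[d=b] S) → 3

== RESULT ==
d | f | b | e
2 | 9 | 2 | 6
2 | 9 | 2 | 7
8 | 8 | 8 | 4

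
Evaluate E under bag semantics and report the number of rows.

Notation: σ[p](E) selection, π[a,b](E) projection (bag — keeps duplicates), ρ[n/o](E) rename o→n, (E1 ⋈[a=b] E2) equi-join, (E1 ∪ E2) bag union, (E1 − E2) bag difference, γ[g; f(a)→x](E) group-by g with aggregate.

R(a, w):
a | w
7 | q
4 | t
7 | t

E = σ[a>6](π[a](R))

Per-node cardinality:
  R → 3
  π[a](R) → 3
  σ[a>6](π[a](R)) → 2

|E| = 2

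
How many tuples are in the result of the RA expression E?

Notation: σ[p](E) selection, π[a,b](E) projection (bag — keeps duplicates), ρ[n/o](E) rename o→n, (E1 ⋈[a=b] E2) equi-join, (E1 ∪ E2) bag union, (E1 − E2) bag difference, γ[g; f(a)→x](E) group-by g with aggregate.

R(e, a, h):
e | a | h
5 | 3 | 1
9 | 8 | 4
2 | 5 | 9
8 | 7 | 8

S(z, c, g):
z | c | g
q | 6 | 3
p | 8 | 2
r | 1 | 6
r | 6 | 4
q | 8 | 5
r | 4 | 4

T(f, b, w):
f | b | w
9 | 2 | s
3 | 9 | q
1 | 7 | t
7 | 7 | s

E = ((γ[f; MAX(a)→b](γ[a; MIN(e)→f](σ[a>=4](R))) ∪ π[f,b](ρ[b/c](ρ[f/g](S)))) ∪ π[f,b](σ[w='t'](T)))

Per-node cardinality:
  R → 4
  σ[a>=4](R) → 3
  γ[a; MIN(e)→f](σ[a>=4](R)) → 3
  γ[f; MAX(a)→b](γ[a; MIN(e)→f](σ[a>=4](R))) → 3
  S → 6
  ρ[f/g](S) → 6
  ρ[b/c](ρ[f/g](S)) → 6
  π[f,b](ρ[b/c](ρ[f/g](S))) → 6
  (γ[f; MAX(a)→b](γ[a; MIN(e)→f](σ[a>=4](R))) ∪ π[f,b](ρ[b/c](ρ[f/g](S)))) → 9
  T → 4
  σ[w='t'](T) → 1
  π[f,b](σ[w='t'](T)) → 1
  ((γ[f; MAX(a)→b](γ[a; MIN(e)→f](σ[a>=4](R))) ∪ π[f,b](ρ[b/c](ρ[f/g](S)))) ∪ π[f,b](σ[w='t'](T))) → 10

|E| = 10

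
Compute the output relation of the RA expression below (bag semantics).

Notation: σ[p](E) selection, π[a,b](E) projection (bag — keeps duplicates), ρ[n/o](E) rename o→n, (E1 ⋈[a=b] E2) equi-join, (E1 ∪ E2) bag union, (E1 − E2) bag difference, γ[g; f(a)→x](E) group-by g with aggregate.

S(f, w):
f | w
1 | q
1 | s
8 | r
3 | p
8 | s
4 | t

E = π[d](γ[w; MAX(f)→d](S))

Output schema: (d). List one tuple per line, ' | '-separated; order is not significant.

Stepwise |·|:
  S → 6
  γ[w; MAX(f)→d](S) → 5
  π[d](γ[w; MAX(f)→d](S)) → 5

== RESULT ==
d
1
3
4
8
8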